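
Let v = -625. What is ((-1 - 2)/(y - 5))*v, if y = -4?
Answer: -625/3 ≈ -208.33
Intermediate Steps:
((-1 - 2)/(y - 5))*v = ((-1 - 2)/(-4 - 5))*(-625) = -3/(-9)*(-625) = -3*(-⅑)*(-625) = (⅓)*(-625) = -625/3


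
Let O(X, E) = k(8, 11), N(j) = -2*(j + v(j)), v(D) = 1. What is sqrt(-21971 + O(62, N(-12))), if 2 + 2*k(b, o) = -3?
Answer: 3*I*sqrt(9766)/2 ≈ 148.23*I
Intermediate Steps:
N(j) = -2 - 2*j (N(j) = -2*(j + 1) = -2*(1 + j) = -2 - 2*j)
k(b, o) = -5/2 (k(b, o) = -1 + (1/2)*(-3) = -1 - 3/2 = -5/2)
O(X, E) = -5/2
sqrt(-21971 + O(62, N(-12))) = sqrt(-21971 - 5/2) = sqrt(-43947/2) = 3*I*sqrt(9766)/2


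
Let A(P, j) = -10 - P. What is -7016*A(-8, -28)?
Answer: 14032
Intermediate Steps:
-7016*A(-8, -28) = -7016*(-10 - 1*(-8)) = -7016*(-10 + 8) = -7016*(-2) = 14032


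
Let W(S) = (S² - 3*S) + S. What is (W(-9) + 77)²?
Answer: 30976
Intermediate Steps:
W(S) = S² - 2*S
(W(-9) + 77)² = (-9*(-2 - 9) + 77)² = (-9*(-11) + 77)² = (99 + 77)² = 176² = 30976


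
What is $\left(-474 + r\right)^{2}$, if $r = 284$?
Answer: $36100$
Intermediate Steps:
$\left(-474 + r\right)^{2} = \left(-474 + 284\right)^{2} = \left(-190\right)^{2} = 36100$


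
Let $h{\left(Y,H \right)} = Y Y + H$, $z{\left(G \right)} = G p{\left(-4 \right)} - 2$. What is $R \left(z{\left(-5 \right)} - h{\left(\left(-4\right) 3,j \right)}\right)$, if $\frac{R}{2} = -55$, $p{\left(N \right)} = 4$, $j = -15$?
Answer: $16610$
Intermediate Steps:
$R = -110$ ($R = 2 \left(-55\right) = -110$)
$z{\left(G \right)} = -2 + 4 G$ ($z{\left(G \right)} = G 4 - 2 = 4 G - 2 = -2 + 4 G$)
$h{\left(Y,H \right)} = H + Y^{2}$ ($h{\left(Y,H \right)} = Y^{2} + H = H + Y^{2}$)
$R \left(z{\left(-5 \right)} - h{\left(\left(-4\right) 3,j \right)}\right) = - 110 \left(\left(-2 + 4 \left(-5\right)\right) - \left(-15 + \left(\left(-4\right) 3\right)^{2}\right)\right) = - 110 \left(\left(-2 - 20\right) - \left(-15 + \left(-12\right)^{2}\right)\right) = - 110 \left(-22 - \left(-15 + 144\right)\right) = - 110 \left(-22 - 129\right) = \left(-110\right) \left(-151\right) = 16610$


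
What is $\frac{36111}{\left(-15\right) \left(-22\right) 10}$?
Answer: $\frac{12037}{1100} \approx 10.943$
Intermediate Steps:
$\frac{36111}{\left(-15\right) \left(-22\right) 10} = \frac{36111}{330 \cdot 10} = \frac{36111}{3300} = 36111 \cdot \frac{1}{3300} = \frac{12037}{1100}$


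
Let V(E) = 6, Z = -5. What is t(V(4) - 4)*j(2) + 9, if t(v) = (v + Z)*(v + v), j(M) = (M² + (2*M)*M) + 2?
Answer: -159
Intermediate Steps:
j(M) = 2 + 3*M² (j(M) = (M² + 2*M²) + 2 = 3*M² + 2 = 2 + 3*M²)
t(v) = 2*v*(-5 + v) (t(v) = (v - 5)*(v + v) = (-5 + v)*(2*v) = 2*v*(-5 + v))
t(V(4) - 4)*j(2) + 9 = (2*(6 - 4)*(-5 + (6 - 4)))*(2 + 3*2²) + 9 = (2*2*(-5 + 2))*(2 + 3*4) + 9 = (2*2*(-3))*(2 + 12) + 9 = -12*14 + 9 = -168 + 9 = -159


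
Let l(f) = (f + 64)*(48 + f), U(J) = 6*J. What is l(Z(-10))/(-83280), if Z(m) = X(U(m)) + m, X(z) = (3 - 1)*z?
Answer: -451/6940 ≈ -0.064986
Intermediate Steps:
X(z) = 2*z
Z(m) = 13*m (Z(m) = 2*(6*m) + m = 12*m + m = 13*m)
l(f) = (48 + f)*(64 + f) (l(f) = (64 + f)*(48 + f) = (48 + f)*(64 + f))
l(Z(-10))/(-83280) = (3072 + (13*(-10))² + 112*(13*(-10)))/(-83280) = (3072 + (-130)² + 112*(-130))*(-1/83280) = (3072 + 16900 - 14560)*(-1/83280) = 5412*(-1/83280) = -451/6940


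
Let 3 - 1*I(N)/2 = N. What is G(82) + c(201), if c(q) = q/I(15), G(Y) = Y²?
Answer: 53725/8 ≈ 6715.6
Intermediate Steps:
I(N) = 6 - 2*N
c(q) = -q/24 (c(q) = q/(6 - 2*15) = q/(6 - 30) = q/(-24) = q*(-1/24) = -q/24)
G(82) + c(201) = 82² - 1/24*201 = 6724 - 67/8 = 53725/8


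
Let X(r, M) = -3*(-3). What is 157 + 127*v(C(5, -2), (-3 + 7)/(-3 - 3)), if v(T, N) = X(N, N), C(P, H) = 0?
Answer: 1300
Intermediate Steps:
X(r, M) = 9
v(T, N) = 9
157 + 127*v(C(5, -2), (-3 + 7)/(-3 - 3)) = 157 + 127*9 = 157 + 1143 = 1300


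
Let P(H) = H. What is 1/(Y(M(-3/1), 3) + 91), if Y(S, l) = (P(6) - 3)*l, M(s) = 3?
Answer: 1/100 ≈ 0.010000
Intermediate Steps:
Y(S, l) = 3*l (Y(S, l) = (6 - 3)*l = 3*l)
1/(Y(M(-3/1), 3) + 91) = 1/(3*3 + 91) = 1/(9 + 91) = 1/100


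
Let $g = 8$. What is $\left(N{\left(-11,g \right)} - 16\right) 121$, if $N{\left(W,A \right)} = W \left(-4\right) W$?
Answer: $-60500$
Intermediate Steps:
$N{\left(W,A \right)} = - 4 W^{2}$ ($N{\left(W,A \right)} = - 4 W W = - 4 W^{2}$)
$\left(N{\left(-11,g \right)} - 16\right) 121 = \left(- 4 \left(-11\right)^{2} - 16\right) 121 = \left(\left(-4\right) 121 - 16\right) 121 = \left(-484 - 16\right) 121 = \left(-500\right) 121 = -60500$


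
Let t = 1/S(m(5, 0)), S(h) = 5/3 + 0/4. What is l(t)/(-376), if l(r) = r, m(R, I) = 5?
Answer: -3/1880 ≈ -0.0015957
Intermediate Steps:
S(h) = 5/3 (S(h) = 5*(1/3) + 0*(1/4) = 5/3 + 0 = 5/3)
t = 3/5 (t = 1/(5/3) = 3/5 ≈ 0.60000)
l(t)/(-376) = (3/5)/(-376) = (3/5)*(-1/376) = -3/1880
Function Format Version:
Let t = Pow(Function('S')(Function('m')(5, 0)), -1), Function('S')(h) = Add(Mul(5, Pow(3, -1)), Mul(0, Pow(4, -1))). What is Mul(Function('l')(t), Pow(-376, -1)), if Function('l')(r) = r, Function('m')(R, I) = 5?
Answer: Rational(-3, 1880) ≈ -0.0015957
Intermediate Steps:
Function('S')(h) = Rational(5, 3) (Function('S')(h) = Add(Mul(5, Rational(1, 3)), Mul(0, Rational(1, 4))) = Add(Rational(5, 3), 0) = Rational(5, 3))
t = Rational(3, 5) (t = Pow(Rational(5, 3), -1) = Rational(3, 5) ≈ 0.60000)
Mul(Function('l')(t), Pow(-376, -1)) = Mul(Rational(3, 5), Pow(-376, -1)) = Mul(Rational(3, 5), Rational(-1, 376)) = Rational(-3, 1880)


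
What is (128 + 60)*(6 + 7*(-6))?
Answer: -6768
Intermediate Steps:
(128 + 60)*(6 + 7*(-6)) = 188*(6 - 42) = 188*(-36) = -6768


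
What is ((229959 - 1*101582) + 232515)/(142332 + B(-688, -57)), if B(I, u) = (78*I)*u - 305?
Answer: 360892/3200875 ≈ 0.11275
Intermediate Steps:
B(I, u) = -305 + 78*I*u (B(I, u) = 78*I*u - 305 = -305 + 78*I*u)
((229959 - 1*101582) + 232515)/(142332 + B(-688, -57)) = ((229959 - 1*101582) + 232515)/(142332 + (-305 + 78*(-688)*(-57))) = ((229959 - 101582) + 232515)/(142332 + (-305 + 3058848)) = (128377 + 232515)/(142332 + 3058543) = 360892/3200875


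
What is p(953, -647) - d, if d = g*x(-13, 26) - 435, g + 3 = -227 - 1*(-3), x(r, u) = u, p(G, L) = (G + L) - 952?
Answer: 5691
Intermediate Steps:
p(G, L) = -952 + G + L
g = -227 (g = -3 + (-227 - 1*(-3)) = -3 + (-227 + 3) = -3 - 224 = -227)
d = -6337 (d = -227*26 - 435 = -5902 - 435 = -6337)
p(953, -647) - d = (-952 + 953 - 647) - 1*(-6337) = -646 + 6337 = 5691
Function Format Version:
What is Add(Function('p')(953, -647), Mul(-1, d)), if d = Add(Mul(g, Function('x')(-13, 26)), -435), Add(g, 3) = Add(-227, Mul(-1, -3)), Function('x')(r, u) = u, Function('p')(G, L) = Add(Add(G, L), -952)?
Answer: 5691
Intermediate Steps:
Function('p')(G, L) = Add(-952, G, L)
g = -227 (g = Add(-3, Add(-227, Mul(-1, -3))) = Add(-3, Add(-227, 3)) = Add(-3, -224) = -227)
d = -6337 (d = Add(Mul(-227, 26), -435) = Add(-5902, -435) = -6337)
Add(Function('p')(953, -647), Mul(-1, d)) = Add(Add(-952, 953, -647), Mul(-1, -6337)) = Add(-646, 6337) = 5691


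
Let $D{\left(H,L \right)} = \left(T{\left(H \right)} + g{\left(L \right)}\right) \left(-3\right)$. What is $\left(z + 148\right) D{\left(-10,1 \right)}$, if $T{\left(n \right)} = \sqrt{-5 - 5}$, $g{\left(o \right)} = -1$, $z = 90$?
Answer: $714 - 714 i \sqrt{10} \approx 714.0 - 2257.9 i$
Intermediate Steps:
$T{\left(n \right)} = i \sqrt{10}$ ($T{\left(n \right)} = \sqrt{-10} = i \sqrt{10}$)
$D{\left(H,L \right)} = 3 - 3 i \sqrt{10}$ ($D{\left(H,L \right)} = \left(i \sqrt{10} - 1\right) \left(-3\right) = \left(-1 + i \sqrt{10}\right) \left(-3\right) = 3 - 3 i \sqrt{10}$)
$\left(z + 148\right) D{\left(-10,1 \right)} = \left(90 + 148\right) \left(3 - 3 i \sqrt{10}\right) = 238 \left(3 - 3 i \sqrt{10}\right) = 714 - 714 i \sqrt{10}$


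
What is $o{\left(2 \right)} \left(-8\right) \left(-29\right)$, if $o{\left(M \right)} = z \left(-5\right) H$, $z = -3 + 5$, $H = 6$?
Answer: $-13920$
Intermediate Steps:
$z = 2$
$o{\left(M \right)} = -60$ ($o{\left(M \right)} = 2 \left(-5\right) 6 = \left(-10\right) 6 = -60$)
$o{\left(2 \right)} \left(-8\right) \left(-29\right) = \left(-60\right) \left(-8\right) \left(-29\right) = 480 \left(-29\right) = -13920$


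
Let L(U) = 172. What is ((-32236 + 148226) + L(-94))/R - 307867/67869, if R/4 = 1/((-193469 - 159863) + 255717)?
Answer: -384788509472969/135738 ≈ -2.8348e+9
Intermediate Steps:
R = -4/97615 (R = 4/((-193469 - 159863) + 255717) = 4/(-353332 + 255717) = 4/(-97615) = 4*(-1/97615) = -4/97615 ≈ -4.0977e-5)
((-32236 + 148226) + L(-94))/R - 307867/67869 = ((-32236 + 148226) + 172)/(-4/97615) - 307867/67869 = (115990 + 172)*(-97615/4) - 307867*1/67869 = 116162*(-97615/4) - 307867/67869 = -5669576815/2 - 307867/67869 = -384788509472969/135738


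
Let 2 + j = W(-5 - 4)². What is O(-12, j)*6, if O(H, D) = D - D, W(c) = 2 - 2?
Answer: 0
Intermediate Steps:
W(c) = 0
j = -2 (j = -2 + 0² = -2 + 0 = -2)
O(H, D) = 0
O(-12, j)*6 = 0*6 = 0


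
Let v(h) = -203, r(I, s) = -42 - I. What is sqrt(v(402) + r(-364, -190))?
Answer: sqrt(119) ≈ 10.909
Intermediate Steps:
sqrt(v(402) + r(-364, -190)) = sqrt(-203 + (-42 - 1*(-364))) = sqrt(-203 + (-42 + 364)) = sqrt(-203 + 322) = sqrt(119)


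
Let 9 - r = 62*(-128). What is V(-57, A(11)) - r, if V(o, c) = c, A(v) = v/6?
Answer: -47659/6 ≈ -7943.2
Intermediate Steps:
A(v) = v/6 (A(v) = v*(⅙) = v/6)
r = 7945 (r = 9 - 62*(-128) = 9 - 1*(-7936) = 9 + 7936 = 7945)
V(-57, A(11)) - r = (⅙)*11 - 1*7945 = 11/6 - 7945 = -47659/6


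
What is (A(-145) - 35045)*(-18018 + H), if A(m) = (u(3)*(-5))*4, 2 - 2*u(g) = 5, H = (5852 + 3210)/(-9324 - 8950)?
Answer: 5764694419955/9137 ≈ 6.3092e+8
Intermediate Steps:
H = -4531/9137 (H = 9062/(-18274) = 9062*(-1/18274) = -4531/9137 ≈ -0.49590)
u(g) = -3/2 (u(g) = 1 - 1/2*5 = 1 - 5/2 = -3/2)
A(m) = 30 (A(m) = -3/2*(-5)*4 = (15/2)*4 = 30)
(A(-145) - 35045)*(-18018 + H) = (30 - 35045)*(-18018 - 4531/9137) = -35015*(-164634997/9137) = 5764694419955/9137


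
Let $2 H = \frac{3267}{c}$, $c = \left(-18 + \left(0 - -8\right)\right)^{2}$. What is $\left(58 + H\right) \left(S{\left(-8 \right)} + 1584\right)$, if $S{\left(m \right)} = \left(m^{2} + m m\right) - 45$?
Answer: $\frac{24783289}{200} \approx 1.2392 \cdot 10^{5}$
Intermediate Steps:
$c = 100$ ($c = \left(-18 + \left(0 + 8\right)\right)^{2} = \left(-18 + 8\right)^{2} = \left(-10\right)^{2} = 100$)
$S{\left(m \right)} = -45 + 2 m^{2}$ ($S{\left(m \right)} = \left(m^{2} + m^{2}\right) - 45 = 2 m^{2} - 45 = -45 + 2 m^{2}$)
$H = \frac{3267}{200}$ ($H = \frac{3267 \cdot \frac{1}{100}}{2} = \frac{1}{2} \cdot \frac{3267}{100} = \frac{3267}{200} \approx 16.335$)
$\left(58 + H\right) \left(S{\left(-8 \right)} + 1584\right) = \left(58 + \frac{3267}{200}\right) \left(\left(-45 + 2 \left(-8\right)^{2}\right) + 1584\right) = \frac{14867 \left(\left(-45 + 2 \cdot 64\right) + 1584\right)}{200} = \frac{14867 \left(\left(-45 + 128\right) + 1584\right)}{200} = \frac{14867 \left(83 + 1584\right)}{200} = \frac{14867}{200} \cdot 1667 = \frac{24783289}{200}$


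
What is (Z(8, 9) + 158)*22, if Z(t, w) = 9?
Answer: 3674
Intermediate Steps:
(Z(8, 9) + 158)*22 = (9 + 158)*22 = 167*22 = 3674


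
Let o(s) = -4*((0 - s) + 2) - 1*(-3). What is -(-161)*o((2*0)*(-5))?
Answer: -805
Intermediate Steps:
o(s) = -5 + 4*s (o(s) = -4*(-s + 2) + 3 = -4*(2 - s) + 3 = (-8 + 4*s) + 3 = -5 + 4*s)
-(-161)*o((2*0)*(-5)) = -(-161)*(-5 + 4*((2*0)*(-5))) = -(-161)*(-5 + 4*(0*(-5))) = -(-161)*(-5 + 4*0) = -(-161)*(-5 + 0) = -(-161)*(-5) = -1*805 = -805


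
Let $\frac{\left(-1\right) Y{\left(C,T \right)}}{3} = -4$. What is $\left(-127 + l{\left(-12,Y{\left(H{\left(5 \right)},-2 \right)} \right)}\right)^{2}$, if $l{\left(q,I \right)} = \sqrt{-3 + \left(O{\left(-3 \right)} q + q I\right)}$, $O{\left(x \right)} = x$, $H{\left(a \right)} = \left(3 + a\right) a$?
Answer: $\left(127 - i \sqrt{111}\right)^{2} \approx 16018.0 - 2676.1 i$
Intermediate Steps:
$H{\left(a \right)} = a \left(3 + a\right)$
$Y{\left(C,T \right)} = 12$ ($Y{\left(C,T \right)} = \left(-3\right) \left(-4\right) = 12$)
$l{\left(q,I \right)} = \sqrt{-3 - 3 q + I q}$ ($l{\left(q,I \right)} = \sqrt{-3 + \left(- 3 q + q I\right)} = \sqrt{-3 + \left(- 3 q + I q\right)} = \sqrt{-3 - 3 q + I q}$)
$\left(-127 + l{\left(-12,Y{\left(H{\left(5 \right)},-2 \right)} \right)}\right)^{2} = \left(-127 + \sqrt{-3 - -36 + 12 \left(-12\right)}\right)^{2} = \left(-127 + \sqrt{-3 + 36 - 144}\right)^{2} = \left(-127 + \sqrt{-111}\right)^{2} = \left(-127 + i \sqrt{111}\right)^{2}$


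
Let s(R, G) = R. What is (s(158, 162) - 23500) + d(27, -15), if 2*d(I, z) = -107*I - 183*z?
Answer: -23414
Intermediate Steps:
d(I, z) = -183*z/2 - 107*I/2 (d(I, z) = (-107*I - 183*z)/2 = (-183*z - 107*I)/2 = -183*z/2 - 107*I/2)
(s(158, 162) - 23500) + d(27, -15) = (158 - 23500) + (-183/2*(-15) - 107/2*27) = -23342 + (2745/2 - 2889/2) = -23342 - 72 = -23414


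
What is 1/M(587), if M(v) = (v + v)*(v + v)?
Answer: 1/1378276 ≈ 7.2554e-7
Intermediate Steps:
M(v) = 4*v² (M(v) = (2*v)*(2*v) = 4*v²)
1/M(587) = 1/(4*587²) = 1/(4*344569) = 1/1378276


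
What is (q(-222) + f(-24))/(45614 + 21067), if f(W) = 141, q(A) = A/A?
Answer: 142/66681 ≈ 0.0021295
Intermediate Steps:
q(A) = 1
(q(-222) + f(-24))/(45614 + 21067) = (1 + 141)/(45614 + 21067) = 142/66681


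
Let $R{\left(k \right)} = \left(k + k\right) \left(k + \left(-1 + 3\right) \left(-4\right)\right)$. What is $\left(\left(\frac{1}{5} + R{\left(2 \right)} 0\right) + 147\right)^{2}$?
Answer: $\frac{541696}{25} \approx 21668.0$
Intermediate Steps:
$R{\left(k \right)} = 2 k \left(-8 + k\right)$ ($R{\left(k \right)} = 2 k \left(k + 2 \left(-4\right)\right) = 2 k \left(k - 8\right) = 2 k \left(-8 + k\right)$)
$\left(\left(\frac{1}{5} + R{\left(2 \right)} 0\right) + 147\right)^{2} = \left(\left(\frac{1}{5} + 2 \cdot 2 \left(-8 + 2\right) 0\right) + 147\right)^{2} = \left(\left(\frac{1}{5} + 2 \cdot 2 \left(-6\right) 0\right) + 147\right)^{2} = \left(\left(\frac{1}{5} - 0\right) + 147\right)^{2} = \left(\left(\frac{1}{5} + 0\right) + 147\right)^{2} = \left(\frac{1}{5} + 147\right)^{2} = \left(\frac{736}{5}\right)^{2} = \frac{541696}{25}$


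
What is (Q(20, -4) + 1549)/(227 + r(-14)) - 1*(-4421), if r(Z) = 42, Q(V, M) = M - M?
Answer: 1190798/269 ≈ 4426.8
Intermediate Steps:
Q(V, M) = 0
(Q(20, -4) + 1549)/(227 + r(-14)) - 1*(-4421) = (0 + 1549)/(227 + 42) - 1*(-4421) = 1549/269 + 4421 = 1190798/269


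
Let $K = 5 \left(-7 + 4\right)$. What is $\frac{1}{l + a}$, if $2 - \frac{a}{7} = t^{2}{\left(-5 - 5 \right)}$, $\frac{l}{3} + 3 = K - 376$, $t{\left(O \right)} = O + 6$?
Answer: $- \frac{1}{1280} \approx -0.00078125$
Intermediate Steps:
$K = -15$ ($K = 5 \left(-3\right) = -15$)
$t{\left(O \right)} = 6 + O$
$l = -1182$ ($l = -9 + 3 \left(-15 - 376\right) = -9 + 3 \left(-391\right) = -9 - 1173 = -1182$)
$a = -98$ ($a = 14 - 7 \left(6 - 10\right)^{2} = 14 - 7 \left(-4\right)^{2} = 14 - 112 = -98$)
$\frac{1}{l + a} = \frac{1}{-1182 - 98} = \frac{1}{-1280} = - \frac{1}{1280}$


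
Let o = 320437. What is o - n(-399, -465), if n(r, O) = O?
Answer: 320902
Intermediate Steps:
o - n(-399, -465) = 320437 - 1*(-465) = 320437 + 465 = 320902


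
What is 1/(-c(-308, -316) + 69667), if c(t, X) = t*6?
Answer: 1/71515 ≈ 1.3983e-5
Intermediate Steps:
c(t, X) = 6*t
1/(-c(-308, -316) + 69667) = 1/(-6*(-308) + 69667) = 1/(-1*(-1848) + 69667) = 1/(1848 + 69667) = 1/71515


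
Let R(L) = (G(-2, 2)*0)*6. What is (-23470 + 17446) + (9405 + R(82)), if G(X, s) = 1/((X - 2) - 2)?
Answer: 3381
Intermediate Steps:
G(X, s) = 1/(-4 + X) (G(X, s) = 1/((-2 + X) - 2) = 1/(-4 + X))
R(L) = 0 (R(L) = (0/(-4 - 2))*6 = (0/(-6))*6 = -⅙*0*6 = 0*6 = 0)
(-23470 + 17446) + (9405 + R(82)) = (-23470 + 17446) + (9405 + 0) = -6024 + 9405 = 3381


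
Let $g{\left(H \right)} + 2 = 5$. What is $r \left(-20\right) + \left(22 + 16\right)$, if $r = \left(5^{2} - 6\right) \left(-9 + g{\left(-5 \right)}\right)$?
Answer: $2318$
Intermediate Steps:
$g{\left(H \right)} = 3$ ($g{\left(H \right)} = -2 + 5 = 3$)
$r = -114$ ($r = \left(5^{2} - 6\right) \left(-9 + 3\right) = \left(25 - 6\right) \left(-6\right) = 19 \left(-6\right) = -114$)
$r \left(-20\right) + \left(22 + 16\right) = \left(-114\right) \left(-20\right) + \left(22 + 16\right) = 2280 + 38 = 2318$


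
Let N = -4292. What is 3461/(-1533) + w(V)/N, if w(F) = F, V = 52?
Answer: -3733582/1644909 ≈ -2.2698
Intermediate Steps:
3461/(-1533) + w(V)/N = 3461/(-1533) + 52/(-4292) = 3461*(-1/1533) + 52*(-1/4292) = -3461/1533 - 13/1073 = -3733582/1644909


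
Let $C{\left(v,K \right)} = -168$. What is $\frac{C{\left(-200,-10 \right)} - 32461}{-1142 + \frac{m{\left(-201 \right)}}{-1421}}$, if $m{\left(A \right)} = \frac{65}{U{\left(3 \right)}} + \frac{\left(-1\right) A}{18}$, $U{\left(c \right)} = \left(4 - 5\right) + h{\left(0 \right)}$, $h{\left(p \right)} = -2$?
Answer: $\frac{13247374}{463649} \approx 28.572$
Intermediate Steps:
$U{\left(c \right)} = -3$ ($U{\left(c \right)} = \left(4 - 5\right) - 2 = -1 - 2 = -3$)
$m{\left(A \right)} = - \frac{65}{3} - \frac{A}{18}$ ($m{\left(A \right)} = \frac{65}{-3} + \frac{\left(-1\right) A}{18} = 65 \left(- \frac{1}{3}\right) + - A \frac{1}{18} = - \frac{65}{3} - \frac{A}{18}$)
$\frac{C{\left(-200,-10 \right)} - 32461}{-1142 + \frac{m{\left(-201 \right)}}{-1421}} = \frac{-168 - 32461}{-1142 + \frac{- \frac{65}{3} - - \frac{67}{6}}{-1421}} = - \frac{32629}{-1142 + \left(- \frac{65}{3} + \frac{67}{6}\right) \left(- \frac{1}{1421}\right)} = - \frac{32629}{-1142 - - \frac{3}{406}} = - \frac{32629}{-1142 + \frac{3}{406}} = - \frac{32629}{- \frac{463649}{406}} = \left(-32629\right) \left(- \frac{406}{463649}\right) = \frac{13247374}{463649}$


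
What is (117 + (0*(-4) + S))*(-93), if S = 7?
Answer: -11532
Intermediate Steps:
(117 + (0*(-4) + S))*(-93) = (117 + (0*(-4) + 7))*(-93) = (117 + (0 + 7))*(-93) = (117 + 7)*(-93) = 124*(-93) = -11532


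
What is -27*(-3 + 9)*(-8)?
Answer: 1296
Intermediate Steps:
-27*(-3 + 9)*(-8) = -27*6*(-8) = -162*(-8) = 1296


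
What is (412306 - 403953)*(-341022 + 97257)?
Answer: -2036169045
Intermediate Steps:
(412306 - 403953)*(-341022 + 97257) = 8353*(-243765) = -2036169045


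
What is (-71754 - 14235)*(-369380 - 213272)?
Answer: 50101662828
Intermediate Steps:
(-71754 - 14235)*(-369380 - 213272) = -85989*(-582652) = 50101662828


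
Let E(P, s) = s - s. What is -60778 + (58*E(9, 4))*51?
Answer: -60778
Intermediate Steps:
E(P, s) = 0
-60778 + (58*E(9, 4))*51 = -60778 + (58*0)*51 = -60778 + 0*51 = -60778 + 0 = -60778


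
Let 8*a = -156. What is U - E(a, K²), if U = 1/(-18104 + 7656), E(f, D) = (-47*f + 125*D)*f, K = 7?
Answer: 1434607043/10448 ≈ 1.3731e+5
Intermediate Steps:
a = -39/2 (a = (⅛)*(-156) = -39/2 ≈ -19.500)
E(f, D) = f*(-47*f + 125*D)
U = -1/10448 (U = 1/(-10448) = -1/10448 ≈ -9.5712e-5)
U - E(a, K²) = -1/10448 - (-39)*(-47*(-39/2) + 125*7²)/2 = -1/10448 - (-39)*(1833/2 + 125*49)/2 = -1/10448 - (-39)*(1833/2 + 6125)/2 = -1/10448 - (-39)*14083/(2*2) = -1/10448 - 1*(-549237/4) = -1/10448 + 549237/4 = 1434607043/10448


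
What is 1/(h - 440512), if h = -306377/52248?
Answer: -52248/23016177353 ≈ -2.2701e-6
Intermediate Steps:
h = -306377/52248 (h = -306377*1/52248 = -306377/52248 ≈ -5.8639)
1/(h - 440512) = 1/(-306377/52248 - 440512) = 1/(-23016177353/52248) = -52248/23016177353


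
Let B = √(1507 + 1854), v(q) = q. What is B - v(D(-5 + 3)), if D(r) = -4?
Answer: 4 + √3361 ≈ 61.974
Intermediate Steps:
B = √3361 ≈ 57.974
B - v(D(-5 + 3)) = √3361 - 1*(-4) = √3361 + 4 = 4 + √3361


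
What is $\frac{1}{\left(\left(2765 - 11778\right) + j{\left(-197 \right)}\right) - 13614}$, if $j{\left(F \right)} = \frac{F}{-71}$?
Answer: $- \frac{71}{1606320} \approx -4.42 \cdot 10^{-5}$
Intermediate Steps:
$j{\left(F \right)} = - \frac{F}{71}$ ($j{\left(F \right)} = F \left(- \frac{1}{71}\right) = - \frac{F}{71}$)
$\frac{1}{\left(\left(2765 - 11778\right) + j{\left(-197 \right)}\right) - 13614} = \frac{1}{\left(\left(2765 - 11778\right) - - \frac{197}{71}\right) - 13614} = \frac{1}{\left(-9013 + \frac{197}{71}\right) - 13614} = \frac{1}{- \frac{639726}{71} - 13614} = \frac{1}{- \frac{1606320}{71}} = - \frac{71}{1606320}$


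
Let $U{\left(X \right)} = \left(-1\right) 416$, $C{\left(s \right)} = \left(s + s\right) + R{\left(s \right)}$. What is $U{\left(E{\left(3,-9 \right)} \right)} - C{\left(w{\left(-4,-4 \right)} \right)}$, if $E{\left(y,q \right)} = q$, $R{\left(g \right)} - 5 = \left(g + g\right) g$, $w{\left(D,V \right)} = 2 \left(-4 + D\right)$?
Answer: $-901$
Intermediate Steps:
$w{\left(D,V \right)} = -8 + 2 D$
$R{\left(g \right)} = 5 + 2 g^{2}$ ($R{\left(g \right)} = 5 + \left(g + g\right) g = 5 + 2 g g = 5 + 2 g^{2}$)
$C{\left(s \right)} = 5 + 2 s + 2 s^{2}$ ($C{\left(s \right)} = \left(s + s\right) + \left(5 + 2 s^{2}\right) = 2 s + \left(5 + 2 s^{2}\right) = 5 + 2 s + 2 s^{2}$)
$U{\left(X \right)} = -416$
$U{\left(E{\left(3,-9 \right)} \right)} - C{\left(w{\left(-4,-4 \right)} \right)} = -416 - \left(5 + 2 \left(-8 + 2 \left(-4\right)\right) + 2 \left(-8 + 2 \left(-4\right)\right)^{2}\right) = -416 - \left(5 + 2 \left(-8 - 8\right) + 2 \left(-8 - 8\right)^{2}\right) = -416 - \left(5 + 2 \left(-16\right) + 2 \left(-16\right)^{2}\right) = -416 - \left(5 - 32 + 2 \cdot 256\right) = -416 - \left(5 - 32 + 512\right) = -416 - 485 = -901$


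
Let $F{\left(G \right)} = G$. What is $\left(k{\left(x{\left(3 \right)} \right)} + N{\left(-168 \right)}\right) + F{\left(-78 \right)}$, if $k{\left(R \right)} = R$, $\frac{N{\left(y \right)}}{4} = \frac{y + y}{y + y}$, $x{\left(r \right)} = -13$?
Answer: $-87$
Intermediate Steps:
$N{\left(y \right)} = 4$ ($N{\left(y \right)} = 4 \frac{y + y}{y + y} = 4 \frac{2 y}{2 y} = 4 \cdot 2 y \frac{1}{2 y} = 4 \cdot 1 = 4$)
$\left(k{\left(x{\left(3 \right)} \right)} + N{\left(-168 \right)}\right) + F{\left(-78 \right)} = \left(-13 + 4\right) - 78 = -9 - 78 = -87$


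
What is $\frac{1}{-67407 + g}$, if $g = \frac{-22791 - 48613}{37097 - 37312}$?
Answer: $- \frac{215}{14421101} \approx -1.4909 \cdot 10^{-5}$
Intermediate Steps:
$g = \frac{71404}{215}$ ($g = - \frac{71404}{-215} = \left(-71404\right) \left(- \frac{1}{215}\right) = \frac{71404}{215} \approx 332.11$)
$\frac{1}{-67407 + g} = \frac{1}{-67407 + \frac{71404}{215}} = \frac{1}{- \frac{14421101}{215}} = - \frac{215}{14421101}$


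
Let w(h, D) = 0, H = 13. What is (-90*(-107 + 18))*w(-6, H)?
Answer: 0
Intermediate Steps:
(-90*(-107 + 18))*w(-6, H) = -90*(-107 + 18)*0 = -90*(-89)*0 = 8010*0 = 0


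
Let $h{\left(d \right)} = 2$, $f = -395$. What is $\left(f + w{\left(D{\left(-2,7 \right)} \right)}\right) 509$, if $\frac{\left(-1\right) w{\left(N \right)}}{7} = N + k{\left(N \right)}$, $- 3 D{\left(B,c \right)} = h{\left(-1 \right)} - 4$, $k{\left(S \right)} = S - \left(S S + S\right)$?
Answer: $- \frac{1816621}{9} \approx -2.0185 \cdot 10^{5}$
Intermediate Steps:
$k{\left(S \right)} = - S^{2}$ ($k{\left(S \right)} = S - \left(S^{2} + S\right) = S - \left(S + S^{2}\right) = - S^{2}$)
$D{\left(B,c \right)} = \frac{2}{3}$ ($D{\left(B,c \right)} = - \frac{2 - 4}{3} = \left(- \frac{1}{3}\right) \left(-2\right) = \frac{2}{3}$)
$w{\left(N \right)} = - 7 N + 7 N^{2}$ ($w{\left(N \right)} = - 7 \left(N - N^{2}\right) = - 7 N + 7 N^{2}$)
$\left(f + w{\left(D{\left(-2,7 \right)} \right)}\right) 509 = \left(-395 + 7 \cdot \frac{2}{3} \left(-1 + \frac{2}{3}\right)\right) 509 = \left(-395 + 7 \cdot \frac{2}{3} \left(- \frac{1}{3}\right)\right) 509 = \left(-395 - \frac{14}{9}\right) 509 = \left(- \frac{3569}{9}\right) 509 = - \frac{1816621}{9}$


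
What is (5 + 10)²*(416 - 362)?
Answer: 12150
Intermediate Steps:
(5 + 10)²*(416 - 362) = 15²*54 = 225*54 = 12150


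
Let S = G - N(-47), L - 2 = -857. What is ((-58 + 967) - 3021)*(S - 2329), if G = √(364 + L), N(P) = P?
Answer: 4819584 - 2112*I*√491 ≈ 4.8196e+6 - 46799.0*I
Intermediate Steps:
L = -855 (L = 2 - 857 = -855)
G = I*√491 (G = √(364 - 855) = √(-491) = I*√491 ≈ 22.159*I)
S = 47 + I*√491 (S = I*√491 - 1*(-47) = I*√491 + 47 = 47 + I*√491 ≈ 47.0 + 22.159*I)
((-58 + 967) - 3021)*(S - 2329) = ((-58 + 967) - 3021)*((47 + I*√491) - 2329) = (909 - 3021)*(-2282 + I*√491) = -2112*(-2282 + I*√491) = 4819584 - 2112*I*√491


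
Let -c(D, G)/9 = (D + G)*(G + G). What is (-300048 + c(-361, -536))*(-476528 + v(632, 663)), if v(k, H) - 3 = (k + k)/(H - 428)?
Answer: 1002721864455744/235 ≈ 4.2669e+12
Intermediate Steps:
v(k, H) = 3 + 2*k/(-428 + H) (v(k, H) = 3 + (k + k)/(H - 428) = 3 + (2*k)/(-428 + H) = 3 + 2*k/(-428 + H))
c(D, G) = -18*G*(D + G) (c(D, G) = -9*(D + G)*(G + G) = -9*(D + G)*2*G = -18*G*(D + G))
(-300048 + c(-361, -536))*(-476528 + v(632, 663)) = (-300048 - 18*(-536)*(-361 - 536))*(-476528 + (-1284 + 2*632 + 3*663)/(-428 + 663)) = (-300048 - 18*(-536)*(-897))*(-476528 + (-1284 + 1264 + 1989)/235) = (-300048 - 8654256)*(-476528 + (1/235)*1969) = -8954304*(-476528 + 1969/235) = -8954304*(-111982111/235) = 1002721864455744/235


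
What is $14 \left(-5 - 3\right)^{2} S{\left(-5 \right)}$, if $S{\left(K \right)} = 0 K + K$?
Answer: $-4480$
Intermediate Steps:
$S{\left(K \right)} = K$ ($S{\left(K \right)} = 0 + K = K$)
$14 \left(-5 - 3\right)^{2} S{\left(-5 \right)} = 14 \left(-5 - 3\right)^{2} \left(-5\right) = 14 \left(-8\right)^{2} \left(-5\right) = 14 \cdot 64 \left(-5\right) = 896 \left(-5\right) = -4480$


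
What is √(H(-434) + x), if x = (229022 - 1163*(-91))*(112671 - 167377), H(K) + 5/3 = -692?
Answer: I*√164867204913/3 ≈ 1.3535e+5*I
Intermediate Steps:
H(K) = -2081/3 (H(K) = -5/3 - 692 = -2081/3)
x = -18318577630 (x = (229022 + 105833)*(-54706) = 334855*(-54706) = -18318577630)
√(H(-434) + x) = √(-2081/3 - 18318577630) = √(-54955734971/3) = I*√164867204913/3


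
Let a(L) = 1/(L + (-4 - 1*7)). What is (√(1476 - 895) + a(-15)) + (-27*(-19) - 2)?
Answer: 13285/26 + √581 ≈ 535.07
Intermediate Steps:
a(L) = 1/(-11 + L) (a(L) = 1/(L + (-4 - 7)) = 1/(L - 11) = 1/(-11 + L))
(√(1476 - 895) + a(-15)) + (-27*(-19) - 2) = (√(1476 - 895) + 1/(-11 - 15)) + (-27*(-19) - 2) = (√581 + 1/(-26)) + (513 - 2) = (√581 - 1/26) + 511 = (-1/26 + √581) + 511 = 13285/26 + √581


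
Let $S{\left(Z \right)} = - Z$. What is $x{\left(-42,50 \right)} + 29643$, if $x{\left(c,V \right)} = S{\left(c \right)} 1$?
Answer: $29685$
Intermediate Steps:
$x{\left(c,V \right)} = - c$ ($x{\left(c,V \right)} = - c 1 = - c$)
$x{\left(-42,50 \right)} + 29643 = \left(-1\right) \left(-42\right) + 29643 = 42 + 29643 = 29685$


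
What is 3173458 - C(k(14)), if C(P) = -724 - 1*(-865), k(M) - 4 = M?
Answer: 3173317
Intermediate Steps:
k(M) = 4 + M
C(P) = 141 (C(P) = -724 + 865 = 141)
3173458 - C(k(14)) = 3173458 - 1*141 = 3173458 - 141 = 3173317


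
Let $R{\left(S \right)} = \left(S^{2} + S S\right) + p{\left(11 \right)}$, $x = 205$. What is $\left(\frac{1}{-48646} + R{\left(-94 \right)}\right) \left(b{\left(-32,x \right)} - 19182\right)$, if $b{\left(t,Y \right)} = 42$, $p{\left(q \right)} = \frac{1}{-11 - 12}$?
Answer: $- \frac{189221962809990}{559429} \approx -3.3824 \cdot 10^{8}$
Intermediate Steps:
$p{\left(q \right)} = - \frac{1}{23}$ ($p{\left(q \right)} = \frac{1}{-23} = - \frac{1}{23}$)
$R{\left(S \right)} = - \frac{1}{23} + 2 S^{2}$ ($R{\left(S \right)} = \left(S^{2} + S S\right) - \frac{1}{23} = \left(S^{2} + S^{2}\right) - \frac{1}{23} = 2 S^{2} - \frac{1}{23} = - \frac{1}{23} + 2 S^{2}$)
$\left(\frac{1}{-48646} + R{\left(-94 \right)}\right) \left(b{\left(-32,x \right)} - 19182\right) = \left(\frac{1}{-48646} - \left(\frac{1}{23} - 2 \left(-94\right)^{2}\right)\right) \left(42 - 19182\right) = \left(- \frac{1}{48646} + \left(- \frac{1}{23} + 2 \cdot 8836\right)\right) \left(-19140\right) = \left(- \frac{1}{48646} + \left(- \frac{1}{23} + 17672\right)\right) \left(-19140\right) = \left(- \frac{1}{48646} + \frac{406455}{23}\right) \left(-19140\right) = \frac{19772409907}{1118858} \left(-19140\right) = - \frac{189221962809990}{559429}$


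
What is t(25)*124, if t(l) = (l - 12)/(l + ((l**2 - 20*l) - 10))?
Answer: 403/35 ≈ 11.514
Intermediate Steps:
t(l) = (-12 + l)/(-10 + l**2 - 19*l) (t(l) = (-12 + l)/(l + (-10 + l**2 - 20*l)) = (-12 + l)/(-10 + l**2 - 19*l))
t(25)*124 = ((12 - 1*25)/(10 - 1*25**2 + 19*25))*124 = ((12 - 25)/(10 - 1*625 + 475))*124 = (-13/(10 - 625 + 475))*124 = (-13/(-140))*124 = -1/140*(-13)*124 = (13/140)*124 = 403/35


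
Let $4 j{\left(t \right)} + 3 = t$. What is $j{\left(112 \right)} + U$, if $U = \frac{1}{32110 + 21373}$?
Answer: $\frac{5829651}{213932} \approx 27.25$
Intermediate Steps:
$U = \frac{1}{53483} \approx 1.8698 \cdot 10^{-5}$
$j{\left(t \right)} = - \frac{3}{4} + \frac{t}{4}$
$j{\left(112 \right)} + U = \left(- \frac{3}{4} + \frac{1}{4} \cdot 112\right) + \frac{1}{53483} = \left(- \frac{3}{4} + 28\right) + \frac{1}{53483} = \frac{109}{4} + \frac{1}{53483} = \frac{5829651}{213932}$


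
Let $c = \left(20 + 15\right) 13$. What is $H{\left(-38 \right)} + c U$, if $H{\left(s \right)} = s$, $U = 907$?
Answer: $412647$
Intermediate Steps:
$c = 455$ ($c = 35 \cdot 13 = 455$)
$H{\left(-38 \right)} + c U = -38 + 455 \cdot 907 = -38 + 412685 = 412647$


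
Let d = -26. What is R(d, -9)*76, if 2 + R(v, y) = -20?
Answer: -1672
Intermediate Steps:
R(v, y) = -22 (R(v, y) = -2 - 20 = -22)
R(d, -9)*76 = -22*76 = -1672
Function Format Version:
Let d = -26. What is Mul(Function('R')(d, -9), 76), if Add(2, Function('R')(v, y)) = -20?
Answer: -1672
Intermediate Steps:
Function('R')(v, y) = -22 (Function('R')(v, y) = Add(-2, -20) = -22)
Mul(Function('R')(d, -9), 76) = Mul(-22, 76) = -1672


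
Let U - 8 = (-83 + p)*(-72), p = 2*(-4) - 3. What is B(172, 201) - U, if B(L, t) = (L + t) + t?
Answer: -6202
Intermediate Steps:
B(L, t) = L + 2*t
p = -11 (p = -8 - 3 = -11)
U = 6776 (U = 8 + (-83 - 11)*(-72) = 8 - 94*(-72) = 8 + 6768 = 6776)
B(172, 201) - U = (172 + 2*201) - 1*6776 = (172 + 402) - 6776 = 574 - 6776 = -6202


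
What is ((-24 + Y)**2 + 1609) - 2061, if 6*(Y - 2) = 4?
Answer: 28/9 ≈ 3.1111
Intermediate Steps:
Y = 8/3 (Y = 2 + (1/6)*4 = 2 + 2/3 = 8/3 ≈ 2.6667)
((-24 + Y)**2 + 1609) - 2061 = ((-24 + 8/3)**2 + 1609) - 2061 = ((-64/3)**2 + 1609) - 2061 = (4096/9 + 1609) - 2061 = 18577/9 - 2061 = 28/9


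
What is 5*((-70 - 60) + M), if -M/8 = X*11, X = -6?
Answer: 1990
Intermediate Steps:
M = 528 (M = -(-48)*11 = -8*(-66) = 528)
5*((-70 - 60) + M) = 5*((-70 - 60) + 528) = 5*(-130 + 528) = 5*398 = 1990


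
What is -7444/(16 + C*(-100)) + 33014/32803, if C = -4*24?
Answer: 18319273/78858412 ≈ 0.23231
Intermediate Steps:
C = -96
-7444/(16 + C*(-100)) + 33014/32803 = -7444/(16 - 96*(-100)) + 33014/32803 = -7444/(16 + 9600) + 33014*(1/32803) = -7444/9616 + 33014/32803 = -7444*1/9616 + 33014/32803 = -1861/2404 + 33014/32803 = 18319273/78858412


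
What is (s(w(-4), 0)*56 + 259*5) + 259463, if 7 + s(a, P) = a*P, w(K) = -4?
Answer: 260366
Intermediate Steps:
s(a, P) = -7 + P*a (s(a, P) = -7 + a*P = -7 + P*a)
(s(w(-4), 0)*56 + 259*5) + 259463 = ((-7 + 0*(-4))*56 + 259*5) + 259463 = ((-7 + 0)*56 + 1295) + 259463 = (-7*56 + 1295) + 259463 = (-392 + 1295) + 259463 = 903 + 259463 = 260366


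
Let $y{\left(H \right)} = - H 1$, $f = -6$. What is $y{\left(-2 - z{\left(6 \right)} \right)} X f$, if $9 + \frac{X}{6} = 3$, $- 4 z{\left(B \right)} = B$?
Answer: $108$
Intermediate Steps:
$z{\left(B \right)} = - \frac{B}{4}$
$y{\left(H \right)} = - H$
$X = -36$ ($X = -54 + 6 \cdot 3 = -54 + 18 = -36$)
$y{\left(-2 - z{\left(6 \right)} \right)} X f = - (-2 - \left(- \frac{1}{4}\right) 6) \left(-36\right) \left(-6\right) = - (-2 - - \frac{3}{2}) \left(-36\right) \left(-6\right) = - (-2 + \frac{3}{2}) \left(-36\right) \left(-6\right) = \left(-1\right) \left(- \frac{1}{2}\right) \left(-36\right) \left(-6\right) = \frac{1}{2} \left(-36\right) \left(-6\right) = \left(-18\right) \left(-6\right) = 108$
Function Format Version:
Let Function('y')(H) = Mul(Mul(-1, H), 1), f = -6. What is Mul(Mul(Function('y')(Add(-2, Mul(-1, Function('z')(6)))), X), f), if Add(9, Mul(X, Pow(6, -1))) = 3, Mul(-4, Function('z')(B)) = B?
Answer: 108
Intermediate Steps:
Function('z')(B) = Mul(Rational(-1, 4), B)
Function('y')(H) = Mul(-1, H)
X = -36 (X = Add(-54, Mul(6, 3)) = Add(-54, 18) = -36)
Mul(Mul(Function('y')(Add(-2, Mul(-1, Function('z')(6)))), X), f) = Mul(Mul(Mul(-1, Add(-2, Mul(-1, Mul(Rational(-1, 4), 6)))), -36), -6) = Mul(Mul(Mul(-1, Add(-2, Mul(-1, Rational(-3, 2)))), -36), -6) = Mul(Mul(Mul(-1, Add(-2, Rational(3, 2))), -36), -6) = Mul(Mul(Mul(-1, Rational(-1, 2)), -36), -6) = Mul(Mul(Rational(1, 2), -36), -6) = Mul(-18, -6) = 108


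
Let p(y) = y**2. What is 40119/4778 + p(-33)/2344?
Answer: 49621089/5599816 ≈ 8.8612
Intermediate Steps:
40119/4778 + p(-33)/2344 = 40119/4778 + (-33)**2/2344 = 40119*(1/4778) + 1089*(1/2344) = 40119/4778 + 1089/2344 = 49621089/5599816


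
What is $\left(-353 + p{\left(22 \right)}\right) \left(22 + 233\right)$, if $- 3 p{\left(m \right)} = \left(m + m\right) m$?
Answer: $-172295$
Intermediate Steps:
$p{\left(m \right)} = - \frac{2 m^{2}}{3}$ ($p{\left(m \right)} = - \frac{\left(m + m\right) m}{3} = - \frac{2 m m}{3} = - \frac{2 m^{2}}{3}$)
$\left(-353 + p{\left(22 \right)}\right) \left(22 + 233\right) = \left(-353 - \frac{2 \cdot 22^{2}}{3}\right) \left(22 + 233\right) = \left(-353 - \frac{968}{3}\right) 255 = \left(- \frac{2027}{3}\right) 255 = -172295$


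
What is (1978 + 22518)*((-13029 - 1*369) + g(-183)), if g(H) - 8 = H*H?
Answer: 492345104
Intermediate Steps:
g(H) = 8 + H² (g(H) = 8 + H*H = 8 + H²)
(1978 + 22518)*((-13029 - 1*369) + g(-183)) = (1978 + 22518)*((-13029 - 1*369) + (8 + (-183)²)) = 24496*((-13029 - 369) + (8 + 33489)) = 24496*(-13398 + 33497) = 24496*20099 = 492345104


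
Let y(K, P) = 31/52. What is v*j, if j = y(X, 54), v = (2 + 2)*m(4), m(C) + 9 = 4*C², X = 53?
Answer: 1705/13 ≈ 131.15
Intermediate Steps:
y(K, P) = 31/52 (y(K, P) = 31*(1/52) = 31/52)
m(C) = -9 + 4*C²
v = 220 (v = (2 + 2)*(-9 + 4*4²) = 4*(-9 + 4*16) = 4*(-9 + 64) = 4*55 = 220)
j = 31/52 ≈ 0.59615
v*j = 220*(31/52) = 1705/13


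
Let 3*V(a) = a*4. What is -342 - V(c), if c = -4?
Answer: -1010/3 ≈ -336.67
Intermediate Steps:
V(a) = 4*a/3 (V(a) = (a*4)/3 = (4*a)/3 = 4*a/3)
-342 - V(c) = -342 - 4*(-4)/3 = -342 - 1*(-16/3) = -342 + 16/3 = -1010/3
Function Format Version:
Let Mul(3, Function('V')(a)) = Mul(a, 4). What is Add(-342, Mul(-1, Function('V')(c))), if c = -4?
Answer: Rational(-1010, 3) ≈ -336.67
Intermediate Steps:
Function('V')(a) = Mul(Rational(4, 3), a) (Function('V')(a) = Mul(Rational(1, 3), Mul(a, 4)) = Mul(Rational(1, 3), Mul(4, a)) = Mul(Rational(4, 3), a))
Add(-342, Mul(-1, Function('V')(c))) = Add(-342, Mul(-1, Mul(Rational(4, 3), -4))) = Add(-342, Mul(-1, Rational(-16, 3))) = Add(-342, Rational(16, 3)) = Rational(-1010, 3)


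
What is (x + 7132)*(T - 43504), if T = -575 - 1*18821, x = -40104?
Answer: 2073938800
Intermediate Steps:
T = -19396 (T = -575 - 18821 = -19396)
(x + 7132)*(T - 43504) = (-40104 + 7132)*(-19396 - 43504) = -32972*(-62900) = 2073938800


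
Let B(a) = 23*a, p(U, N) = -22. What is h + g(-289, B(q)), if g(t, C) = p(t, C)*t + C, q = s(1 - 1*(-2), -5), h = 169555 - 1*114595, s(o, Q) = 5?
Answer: 61433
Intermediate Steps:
h = 54960 (h = 169555 - 114595 = 54960)
q = 5
g(t, C) = C - 22*t (g(t, C) = -22*t + C = C - 22*t)
h + g(-289, B(q)) = 54960 + (23*5 - 22*(-289)) = 54960 + (115 + 6358) = 54960 + 6473 = 61433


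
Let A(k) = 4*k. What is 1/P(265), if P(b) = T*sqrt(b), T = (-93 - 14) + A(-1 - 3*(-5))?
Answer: -sqrt(265)/13515 ≈ -0.0012045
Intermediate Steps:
T = -51 (T = (-93 - 14) + 4*(-1 - 3*(-5)) = -107 + 4*(-1 + 15) = -107 + 4*14 = -107 + 56 = -51)
P(b) = -51*sqrt(b)
1/P(265) = 1/(-51*sqrt(265)) = -sqrt(265)/13515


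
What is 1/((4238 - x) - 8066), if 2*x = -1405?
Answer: -2/6251 ≈ -0.00031995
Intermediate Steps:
x = -1405/2 (x = (½)*(-1405) = -1405/2 ≈ -702.50)
1/((4238 - x) - 8066) = 1/((4238 - 1*(-1405/2)) - 8066) = 1/((4238 + 1405/2) - 8066) = 1/(9881/2 - 8066) = 1/(-6251/2) = -2/6251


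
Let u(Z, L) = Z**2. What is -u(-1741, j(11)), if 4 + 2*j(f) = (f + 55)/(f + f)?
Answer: -3031081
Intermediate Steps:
j(f) = -2 + (55 + f)/(4*f) (j(f) = -2 + ((f + 55)/(f + f))/2 = -2 + ((55 + f)/((2*f)))/2 = -2 + ((55 + f)*(1/(2*f)))/2 = -2 + ((55 + f)/(2*f))/2 = -2 + (55 + f)/(4*f))
-u(-1741, j(11)) = -1*(-1741)**2 = -1*3031081 = -3031081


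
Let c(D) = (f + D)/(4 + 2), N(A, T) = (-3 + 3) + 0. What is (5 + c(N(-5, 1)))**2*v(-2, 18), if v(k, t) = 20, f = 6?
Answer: 720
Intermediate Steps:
N(A, T) = 0 (N(A, T) = 0 + 0 = 0)
c(D) = 1 + D/6 (c(D) = (6 + D)/(4 + 2) = (6 + D)/6 = (6 + D)*(1/6) = 1 + D/6)
(5 + c(N(-5, 1)))**2*v(-2, 18) = (5 + (1 + (1/6)*0))**2*20 = (5 + (1 + 0))**2*20 = (5 + 1)**2*20 = 6**2*20 = 36*20 = 720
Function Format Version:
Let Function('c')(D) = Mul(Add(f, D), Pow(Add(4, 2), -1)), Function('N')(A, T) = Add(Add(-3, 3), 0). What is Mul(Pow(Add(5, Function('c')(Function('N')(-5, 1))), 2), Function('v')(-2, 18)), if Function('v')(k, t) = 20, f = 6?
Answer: 720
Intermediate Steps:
Function('N')(A, T) = 0 (Function('N')(A, T) = Add(0, 0) = 0)
Function('c')(D) = Add(1, Mul(Rational(1, 6), D)) (Function('c')(D) = Mul(Add(6, D), Pow(Add(4, 2), -1)) = Mul(Add(6, D), Pow(6, -1)) = Mul(Add(6, D), Rational(1, 6)) = Add(1, Mul(Rational(1, 6), D)))
Mul(Pow(Add(5, Function('c')(Function('N')(-5, 1))), 2), Function('v')(-2, 18)) = Mul(Pow(Add(5, Add(1, Mul(Rational(1, 6), 0))), 2), 20) = Mul(Pow(Add(5, Add(1, 0)), 2), 20) = Mul(Pow(Add(5, 1), 2), 20) = Mul(Pow(6, 2), 20) = Mul(36, 20) = 720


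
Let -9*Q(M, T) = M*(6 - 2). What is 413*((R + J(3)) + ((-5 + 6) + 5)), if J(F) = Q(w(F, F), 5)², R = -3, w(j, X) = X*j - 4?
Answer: 265559/81 ≈ 3278.5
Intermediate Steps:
w(j, X) = -4 + X*j
Q(M, T) = -4*M/9 (Q(M, T) = -M*(6 - 2)/9 = -M*4/9 = -4*M/9)
J(F) = (16/9 - 4*F²/9)² (J(F) = (-4*(-4 + F*F)/9)² = (-4*(-4 + F²)/9)² = (16/9 - 4*F²/9)²)
413*((R + J(3)) + ((-5 + 6) + 5)) = 413*((-3 + 16*(4 - 1*3²)²/81) + ((-5 + 6) + 5)) = 413*((-3 + 16*(4 - 1*9)²/81) + (1 + 5)) = 413*((-3 + 16*(4 - 9)²/81) + 6) = 413*((-3 + (16/81)*(-5)²) + 6) = 413*((-3 + (16/81)*25) + 6) = 413*((-3 + 400/81) + 6) = 413*(157/81 + 6) = 413*(643/81) = 265559/81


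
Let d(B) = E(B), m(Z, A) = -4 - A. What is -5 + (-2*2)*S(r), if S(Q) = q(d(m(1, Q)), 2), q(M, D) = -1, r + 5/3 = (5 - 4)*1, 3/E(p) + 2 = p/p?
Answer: -1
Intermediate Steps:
E(p) = -3 (E(p) = 3/(-2 + p/p) = 3/(-2 + 1) = 3/(-1) = 3*(-1) = -3)
r = -⅔ (r = -5/3 + (5 - 4)*1 = -5/3 + 1*1 = -5/3 + 1 = -⅔ ≈ -0.66667)
d(B) = -3
S(Q) = -1
-5 + (-2*2)*S(r) = -5 - 2*2*(-1) = -5 - 4*(-1) = -5 + 4 = -1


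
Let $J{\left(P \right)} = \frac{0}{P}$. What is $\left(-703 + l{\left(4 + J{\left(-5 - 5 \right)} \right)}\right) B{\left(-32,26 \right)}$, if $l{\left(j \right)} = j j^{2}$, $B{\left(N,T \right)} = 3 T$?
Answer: $-49842$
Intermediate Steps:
$J{\left(P \right)} = 0$
$l{\left(j \right)} = j^{3}$
$\left(-703 + l{\left(4 + J{\left(-5 - 5 \right)} \right)}\right) B{\left(-32,26 \right)} = \left(-703 + \left(4 + 0\right)^{3}\right) 3 \cdot 26 = \left(-703 + 4^{3}\right) 78 = \left(-703 + 64\right) 78 = \left(-639\right) 78 = -49842$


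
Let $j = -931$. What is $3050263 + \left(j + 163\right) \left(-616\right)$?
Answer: $3523351$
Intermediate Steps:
$3050263 + \left(j + 163\right) \left(-616\right) = 3050263 + \left(-931 + 163\right) \left(-616\right) = 3050263 - -473088 = 3050263 + 473088 = 3523351$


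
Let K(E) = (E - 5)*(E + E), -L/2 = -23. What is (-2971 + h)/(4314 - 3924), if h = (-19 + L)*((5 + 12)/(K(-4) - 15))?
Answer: -28148/3705 ≈ -7.5973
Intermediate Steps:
L = 46 (L = -2*(-23) = 46)
K(E) = 2*E*(-5 + E) (K(E) = (-5 + E)*(2*E) = 2*E*(-5 + E))
h = 153/19 (h = (-19 + 46)*((5 + 12)/(2*(-4)*(-5 - 4) - 15)) = 27*(17/(2*(-4)*(-9) - 15)) = 27*(17/(72 - 15)) = 27*(17/57) = 153/19 ≈ 8.0526)
(-2971 + h)/(4314 - 3924) = (-2971 + 153/19)/(4314 - 3924) = -56296/19/390 = -56296/19*1/390 = -28148/3705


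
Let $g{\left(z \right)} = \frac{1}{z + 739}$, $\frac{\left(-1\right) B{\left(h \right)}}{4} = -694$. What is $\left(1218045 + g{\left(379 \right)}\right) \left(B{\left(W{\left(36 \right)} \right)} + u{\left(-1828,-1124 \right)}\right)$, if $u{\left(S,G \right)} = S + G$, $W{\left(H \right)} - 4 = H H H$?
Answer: $- \frac{119836139368}{559} \approx -2.1438 \cdot 10^{8}$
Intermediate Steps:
$W{\left(H \right)} = 4 + H^{3}$ ($W{\left(H \right)} = 4 + H H H = 4 + H^{2} H = 4 + H^{3}$)
$B{\left(h \right)} = 2776$ ($B{\left(h \right)} = \left(-4\right) \left(-694\right) = 2776$)
$g{\left(z \right)} = \frac{1}{739 + z}$
$u{\left(S,G \right)} = G + S$
$\left(1218045 + g{\left(379 \right)}\right) \left(B{\left(W{\left(36 \right)} \right)} + u{\left(-1828,-1124 \right)}\right) = \left(1218045 + \frac{1}{739 + 379}\right) \left(2776 - 2952\right) = \left(1218045 + \frac{1}{1118}\right) \left(2776 - 2952\right) = \left(1218045 + \frac{1}{1118}\right) \left(-176\right) = \frac{1361774311}{1118} \left(-176\right) = - \frac{119836139368}{559}$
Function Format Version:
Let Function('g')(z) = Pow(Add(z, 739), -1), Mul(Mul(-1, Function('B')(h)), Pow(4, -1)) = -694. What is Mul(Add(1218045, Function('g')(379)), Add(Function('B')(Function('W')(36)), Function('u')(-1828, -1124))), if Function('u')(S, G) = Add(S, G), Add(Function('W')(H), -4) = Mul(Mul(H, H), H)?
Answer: Rational(-119836139368, 559) ≈ -2.1438e+8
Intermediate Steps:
Function('W')(H) = Add(4, Pow(H, 3)) (Function('W')(H) = Add(4, Mul(Mul(H, H), H)) = Add(4, Mul(Pow(H, 2), H)) = Add(4, Pow(H, 3)))
Function('B')(h) = 2776 (Function('B')(h) = Mul(-4, -694) = 2776)
Function('g')(z) = Pow(Add(739, z), -1)
Function('u')(S, G) = Add(G, S)
Mul(Add(1218045, Function('g')(379)), Add(Function('B')(Function('W')(36)), Function('u')(-1828, -1124))) = Mul(Add(1218045, Pow(Add(739, 379), -1)), Add(2776, Add(-1124, -1828))) = Mul(Add(1218045, Pow(1118, -1)), Add(2776, -2952)) = Mul(Add(1218045, Rational(1, 1118)), -176) = Mul(Rational(1361774311, 1118), -176) = Rational(-119836139368, 559)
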